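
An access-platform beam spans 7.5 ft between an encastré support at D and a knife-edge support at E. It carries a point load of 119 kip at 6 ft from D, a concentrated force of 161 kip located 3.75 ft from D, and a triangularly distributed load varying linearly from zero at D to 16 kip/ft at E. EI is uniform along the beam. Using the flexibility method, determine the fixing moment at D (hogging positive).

M_D = 364.6 kip·ft

Remove the prop at E; the released (primary) structure is a cantilever built in at D.
Downward deflection at the released point E due to the loads:
  point load 119 at a = 6: Pa²(3L − a)/(6EI) = 11781/EI
  point load 161 at a = 3.75: Pa²(3L − a)/(6EI) = 7075/EI
  triangular load, peak 16 at the free end: 11w₀L⁴/(120EI) = 4641/EI
  δ_0 = 23497/EI
Tip deflection under a unit load at E: L³/(3EI) = 140.6/EI.
The prop prevents deflection at E: R_E = δ_0/δ_{EE} = 23497/140.6 = 167.1 kip.
Moment equilibrium about D: M_D = Σ(load moments about D) − R_E·L = 1618 − 167.1×7.5 = 364.6 kip·ft.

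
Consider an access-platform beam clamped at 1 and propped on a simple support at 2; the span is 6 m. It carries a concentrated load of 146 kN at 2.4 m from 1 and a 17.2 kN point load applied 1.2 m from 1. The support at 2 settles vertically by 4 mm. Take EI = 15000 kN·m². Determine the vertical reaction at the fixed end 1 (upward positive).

R_1 = 132.7 kN

Choose R_2 as the redundant. The primary structure is the cantilever fixed at 1.
Primary-structure tip deflection at 2 by superposition:
  point load 146 at a = 2.4: Pa²(3L − a)/(6EI) = 2186/EI
  point load 17.2 at a = 1.2: Pa²(3L − a)/(6EI) = 69.35/EI
  δ_0 = 2256/EI
Flexibility coefficient — unit upward force at 2: δ_{22} = L³/(3EI) = 72/EI.
With EI = 15000 kN·m²: δ_0 = 0.15039 m and δ_{22} = 0.0048 m/kN.
Compatibility — the beam at 2 must follow the support down by 0.004 m: δ_0 − R_2·δ_{22} = 0.004, so R_2 = (0.15039 − 0.004)/0.0048 = 30.5 kN.
Vertical equilibrium: R_1 = ΣP − R_2 = 163.2 − 30.5 = 132.7 kN.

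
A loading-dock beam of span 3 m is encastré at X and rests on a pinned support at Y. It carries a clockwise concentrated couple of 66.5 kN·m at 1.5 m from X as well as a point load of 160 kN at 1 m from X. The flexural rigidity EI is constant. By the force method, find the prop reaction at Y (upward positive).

R_Y = 48.64 kN

Take the reaction at Y as the redundant and release it; the primary structure is a cantilever fixed at X.
Free-end deflection of the primary structure under the applied loading (downward +):
  clockwise couple 66.5 at a = 1.5: M₀a(2L − a)/(2EI) = 224.4/EI
  point load 160 at a = 1: Pa²(3L − a)/(6EI) = 213.3/EI
  δ_0 = 437.8/EI
Flexibility coefficient — unit upward force at Y: δ_{YY} = L³/(3EI) = 9/EI.
The prop prevents deflection at Y: R_Y = δ_0/δ_{YY} = 437.8/9 = 48.64 kN.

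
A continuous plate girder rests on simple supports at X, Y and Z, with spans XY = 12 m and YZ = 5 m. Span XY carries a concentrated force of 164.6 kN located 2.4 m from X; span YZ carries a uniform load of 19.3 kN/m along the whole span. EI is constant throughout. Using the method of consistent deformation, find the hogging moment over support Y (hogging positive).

Release continuity at Y by inserting a hinge; the redundant is the internal moment M_Y. The primary structure is two simply-supported spans XY and YZ.
Discontinuity in slope at Y on the released structure — sum the simple-span end rotations:
  span XY: point load 164.6 at a = 2.4: Pab(L + a)/(6LEI) = 758.5/EI
  span YZ: UDL 19.3: wL³/(24EI) = 100.5/EI
  relative rotation θ_0 = (758.5 + 100.5)/EI = 859/EI
A unit hogging moment at Y produces rotation L₁/(3EI) + L₂/(3EI) = 5.667/EI.
Compatibility: M_Y·(L₁+L₂)/(3EI) = θ_0, giving M_Y = 151.6 kN·m (hogging).

M_Y = 151.6 kN·m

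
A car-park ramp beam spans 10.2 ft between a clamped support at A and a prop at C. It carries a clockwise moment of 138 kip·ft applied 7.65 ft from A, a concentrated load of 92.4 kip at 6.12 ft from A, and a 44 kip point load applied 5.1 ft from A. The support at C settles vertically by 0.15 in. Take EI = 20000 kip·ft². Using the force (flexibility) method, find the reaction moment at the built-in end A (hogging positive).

M_A = 193.6 kip·ft

Take the reaction at C as the redundant and release it; the primary structure is a cantilever fixed at A.
Deflection at C on the released cantilever, summing each load's contribution:
  clockwise couple 138 at a = 7.65: M₀a(2L − a)/(2EI) = 6730/EI
  point load 92.4 at a = 6.12: Pa²(3L − a)/(6EI) = 14120/EI
  point load 44 at a = 5.1: Pa²(3L − a)/(6EI) = 4864/EI
  δ_0 = 25714/EI
Tip deflection under a unit load at C: L³/(3EI) = 353.7/EI.
With EI = 20000 kip·ft²: δ_0 = 1.2857 ft and δ_{CC} = 0.017687 ft/kip.
Compatibility — the beam at C must follow the support down by 0.0125 ft: δ_0 − R_C·δ_{CC} = 0.0125, so R_C = (1.2857 − 0.0125)/0.017687 = 71.99 kip.
Moment equilibrium about A: M_A = Σ(load moments about A) − R_C·L = 927.9 − 71.99×10.2 = 193.6 kip·ft.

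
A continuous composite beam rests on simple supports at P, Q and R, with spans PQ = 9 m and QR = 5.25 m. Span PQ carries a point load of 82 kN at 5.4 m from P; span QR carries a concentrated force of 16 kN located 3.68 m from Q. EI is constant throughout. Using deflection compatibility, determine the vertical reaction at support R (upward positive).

R_R = -6.633 kN

Release continuity at Q by inserting a hinge; the redundant is the internal moment M_Q. The primary structure is two simply-supported spans PQ and QR.
Rotations at Q on the released spans (each span's end-slope, ×1/EI):
  span PQ: point load 82 at a = 5.4: Pab(L + a)/(6LEI) = 425.1/EI
  span QR: point load 16 at a = 3.68: Pab(L + b)/(6LEI) = 20.01/EI
  relative rotation θ_0 = (425.1 + 20.01)/EI = 445.1/EI
A unit hogging moment at Q produces rotation L₁/(3EI) + L₂/(3EI) = 4.75/EI.
Compatibility: M_Q·(L₁+L₂)/(3EI) = θ_0, giving M_Q = 93.71 kN·m (hogging).
Span QR, ΣM about R: R_Q^{QR}·5.25 = 25.12 + 93.71, so R_Q^{QR} = 22.63 kN and R_R = 16 − 22.63 = -6.633 kN.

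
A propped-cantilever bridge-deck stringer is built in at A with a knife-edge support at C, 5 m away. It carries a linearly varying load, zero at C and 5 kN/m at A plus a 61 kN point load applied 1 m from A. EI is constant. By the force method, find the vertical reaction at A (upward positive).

R_A = 67.58 kN

Remove the prop at C; the released (primary) structure is a cantilever built in at A.
Free-end deflection of the primary structure under the applied loading (downward +):
  triangular load, peak 5 at the fixed end: w₀L⁴/(30EI) = 104.2/EI
  point load 61 at a = 1: Pa²(3L − a)/(6EI) = 142.3/EI
  δ_0 = 246.5/EI
Tip deflection under a unit load at C: L³/(3EI) = 41.67/EI.
The prop prevents deflection at C: R_C = δ_0/δ_{CC} = 246.5/41.67 = 5.916 kN.
Vertical equilibrium: R_A = ΣP − R_C = 73.5 − 5.916 = 67.58 kN.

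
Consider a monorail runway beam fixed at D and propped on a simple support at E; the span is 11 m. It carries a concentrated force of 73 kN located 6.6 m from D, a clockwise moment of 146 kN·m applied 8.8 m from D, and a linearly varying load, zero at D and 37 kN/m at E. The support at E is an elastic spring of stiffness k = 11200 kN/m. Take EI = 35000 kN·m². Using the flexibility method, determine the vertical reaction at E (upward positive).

Release the roller at E. Primary structure: cantilever fixed at D.
Downward deflection at the released point E due to the loads:
  point load 73 at a = 6.6: Pa²(3L − a)/(6EI) = 13991/EI
  clockwise couple 146 at a = 8.8: M₀a(2L − a)/(2EI) = 8480/EI
  triangular load, peak 37 at the free end: 11w₀L⁴/(120EI) = 49657/EI
  δ_0 = 72129/EI
Flexibility coefficient — unit upward force at E: δ_{EE} = L³/(3EI) = 443.7/EI.
With EI = 35000 kN·m²: δ_0 = 2.0608 m and δ_{EE} = 0.012676 m/kN.
Compatibility — the spring shortens by R_E/k under the reaction it provides: δ_0 − R_E·δ_{EE} = R_E/k. With 1/k = 0.000089 m/kN, R_E = δ_0 / (δ_{EE} + 1/k) = 2.0608 / (0.012676 + 0.000089) = 161.4 kN.

R_E = 161.4 kN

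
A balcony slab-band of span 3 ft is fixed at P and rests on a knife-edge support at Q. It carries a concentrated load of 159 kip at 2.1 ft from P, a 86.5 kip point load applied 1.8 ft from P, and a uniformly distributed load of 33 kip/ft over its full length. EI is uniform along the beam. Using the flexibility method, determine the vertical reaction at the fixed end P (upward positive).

Take the reaction at Q as the redundant and release it; the primary structure is a cantilever fixed at P.
Free-end deflection of the primary structure under the applied loading (downward +):
  point load 159 at a = 2.1: Pa²(3L − a)/(6EI) = 806.4/EI
  point load 86.5 at a = 1.8: Pa²(3L − a)/(6EI) = 336.3/EI
  UDL 33: wL⁴/(8EI) = 334.1/EI
  δ_0 = 1477/EI
Flexibility coefficient — unit upward force at Q: δ_{QQ} = L³/(3EI) = 9/EI.
Compatibility at Q: δ_0 − R_Q·δ_{QQ} = 0, so R_Q = 1477/9 = 164.1 kip.
Vertical equilibrium: R_P = ΣP − R_Q = 344.5 − 164.1 = 180.4 kip.

R_P = 180.4 kip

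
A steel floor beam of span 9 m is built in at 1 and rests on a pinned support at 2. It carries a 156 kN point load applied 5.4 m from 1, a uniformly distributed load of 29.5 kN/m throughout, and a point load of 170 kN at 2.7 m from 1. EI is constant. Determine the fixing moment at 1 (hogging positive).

M_1 = 807.7 kN·m

Take the reaction at 2 as the redundant and release it; the primary structure is a cantilever fixed at 1.
Free-end deflection of the primary structure under the applied loading (downward +):
  point load 156 at a = 5.4: Pa²(3L − a)/(6EI) = 16376/EI
  UDL 29.5: wL⁴/(8EI) = 24194/EI
  point load 170 at a = 2.7: Pa²(3L − a)/(6EI) = 5019/EI
  δ_0 = 45589/EI
Tip deflection under a unit load at 2: L³/(3EI) = 243/EI.
Compatibility at 2: δ_0 − R_2·δ_{22} = 0, so R_2 = 45589/243 = 187.6 kN.
Moment equilibrium about 1: M_1 = Σ(load moments about 1) − R_2·L = 2496 − 187.6×9 = 807.7 kN·m.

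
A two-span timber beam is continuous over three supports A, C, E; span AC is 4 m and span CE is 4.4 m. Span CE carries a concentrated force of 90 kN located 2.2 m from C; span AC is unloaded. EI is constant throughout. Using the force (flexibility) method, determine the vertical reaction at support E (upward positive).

Release continuity at C by inserting a hinge; the redundant is the internal moment M_C. The primary structure is two simply-supported spans AC and CE.
Discontinuity in slope at C on the released structure — sum the simple-span end rotations:
  span CE: point load 90 at a = 2.2: Pab(L + b)/(6LEI) = 108.9/EI
  relative rotation θ_0 = (0 + 108.9)/EI = 108.9/EI
A unit hogging moment at C produces rotation L₁/(3EI) + L₂/(3EI) = 2.8/EI.
Slope continuity at C: θ_0 = M_C·2.8/EI, so M_C = 108.9/2.8 = 38.89 kN·m (hogging).
Span CE, ΣM about E: R_C^{CE}·4.4 = 198 + 38.89, so R_C^{CE} = 53.84 kN and R_E = 90 − 53.84 = 36.16 kN.

R_E = 36.16 kN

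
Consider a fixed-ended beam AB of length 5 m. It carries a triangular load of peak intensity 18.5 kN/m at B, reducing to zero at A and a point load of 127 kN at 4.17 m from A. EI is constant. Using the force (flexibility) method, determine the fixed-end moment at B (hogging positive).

M_B = 96.44 kN·m

Take the two fixed-end moments M_A, M_B as redundants; the released structure is the simple span AB.
On the primary (simply-supported) span, the end slopes from the loading are:
  at A: triangular load, peak 18.5: 7w₀L³/(360EI) = 44.97/EI
  at B: triangular load, peak 18.5: w₀L³/(45EI) = 51.39/EI
  at A: point load 127 at a = 4.17: Pab(L + b)/(6LEI) = 85.42/EI
  at B: point load 127 at a = 4.17: Pab(L + a)/(6LEI) = 134.4/EI
  θ_A0 = 130.4/EI,  θ_B0 = 185.7/EI
Flexibility coefficients: a unit moment at one end gives L/(3EI) there and L/(6EI) at the far end, so f₁₁ = f₂₂ = 1.667/EI and f₁₂ = f₂₁ = 0.8333/EI.
Compatibility — zero rotation at each built-in end:
  1.667 M_A + 0.8333 M_B = 130.4
  0.8333 M_A + 1.667 M_B = 185.7
Solving the pair gives M_A = 30.01 kN·m and M_B = 96.44 kN·m (hogging).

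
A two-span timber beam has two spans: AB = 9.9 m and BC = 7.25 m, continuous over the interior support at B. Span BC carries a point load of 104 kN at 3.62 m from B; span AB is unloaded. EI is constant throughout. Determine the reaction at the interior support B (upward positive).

Insert a hinge at B; M_B is the redundant, and each span becomes simply supported.
Discontinuity in slope at B on the released structure — sum the simple-span end rotations:
  span BC: point load 104 at a = 3.62: Pab(L + b)/(6LEI) = 341.8/EI
  relative rotation θ_0 = (0 + 341.8)/EI = 341.8/EI
A unit hogging moment at B produces rotation L₁/(3EI) + L₂/(3EI) = 5.717/EI.
Compatibility: M_B·(L₁+L₂)/(3EI) = θ_0, giving M_B = 59.79 kN·m (hogging).
Span AB, ΣM about A with M_B applied at B: R_B^{AB}·9.9 = 0 + 59.79, so R_B^{AB} = 6.04 kN and R_A = 0 − 6.04 = -6.04 kN.
Span BC, ΣM about C: R_B^{BC}·7.25 = 377.5 + 59.79, so R_B^{BC} = 60.32 kN and R_C = 104 − 60.32 = 43.68 kN.
R_B = 6.04 + 60.32 = 66.36 kN.

R_B = 66.36 kN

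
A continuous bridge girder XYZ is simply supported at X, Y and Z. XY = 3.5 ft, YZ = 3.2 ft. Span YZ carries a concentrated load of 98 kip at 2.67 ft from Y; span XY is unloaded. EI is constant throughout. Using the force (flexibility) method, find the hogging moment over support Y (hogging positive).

Release continuity at Y by inserting a hinge; the redundant is the internal moment M_Y. The primary structure is two simply-supported spans XY and YZ.
Rotations at Y on the released spans (each span's end-slope, ×1/EI):
  span YZ: point load 98 at a = 2.67: Pab(L + b)/(6LEI) = 26.94/EI
  relative rotation θ_0 = (0 + 26.94)/EI = 26.94/EI
A unit hogging moment at Y produces rotation L₁/(3EI) + L₂/(3EI) = 2.233/EI.
Slope continuity at Y: θ_0 = M_Y·2.233/EI, so M_Y = 26.94/2.233 = 12.06 kip·ft (hogging).

M_Y = 12.06 kip·ft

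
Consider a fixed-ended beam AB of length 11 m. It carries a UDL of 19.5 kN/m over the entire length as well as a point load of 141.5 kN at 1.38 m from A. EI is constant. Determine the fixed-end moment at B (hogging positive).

Take the two fixed-end moments M_A, M_B as redundants; the released structure is the simple span AB.
On the primary (simply-supported) span, the end slopes from the loading are:
  at A: UDL 19.5: wL³/(24EI) = 1081/EI
  at B: UDL 19.5: wL³/(24EI) = 1081/EI
  at A: point load 141.5 at a = 1.38: Pab(L + b)/(6LEI) = 586.9/EI
  at B: point load 141.5 at a = 1.38: Pab(L + a)/(6LEI) = 352.4/EI
  θ_A0 = 1668/EI,  θ_B0 = 1434/EI
Flexibility coefficients: a unit moment at one end gives L/(3EI) there and L/(6EI) at the far end, so f₁₁ = f₂₂ = 3.667/EI and f₁₂ = f₂₁ = 1.833/EI.
Compatibility — zero rotation at each built-in end:
  3.667 M_A + 1.833 M_B = 1668
  1.833 M_A + 3.667 M_B = 1434
Solving the pair gives M_A = 346 kN·m and M_B = 218 kN·m (hogging).

M_B = 218 kN·m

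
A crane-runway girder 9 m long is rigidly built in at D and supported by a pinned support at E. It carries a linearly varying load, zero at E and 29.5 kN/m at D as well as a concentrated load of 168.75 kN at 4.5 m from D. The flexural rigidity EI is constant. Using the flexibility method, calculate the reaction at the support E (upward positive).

Choose R_E as the redundant. The primary structure is the cantilever fixed at D.
Downward deflection at the released point E due to the loads:
  triangular load, peak 29.5 at the fixed end: w₀L⁴/(30EI) = 6452/EI
  point load 168.75 at a = 4.5: Pa²(3L − a)/(6EI) = 12814/EI
  δ_0 = 19266/EI
Flexibility coefficient — unit upward force at E: δ_{EE} = L³/(3EI) = 243/EI.
The prop prevents deflection at E: R_E = δ_0/δ_{EE} = 19266/243 = 79.28 kN.

R_E = 79.28 kN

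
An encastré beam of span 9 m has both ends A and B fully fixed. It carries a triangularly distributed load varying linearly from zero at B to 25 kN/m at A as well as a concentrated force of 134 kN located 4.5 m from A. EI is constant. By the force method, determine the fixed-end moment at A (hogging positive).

Take the two fixed-end moments M_A, M_B as redundants; the released structure is the simple span AB.
On the primary (simply-supported) span, the end slopes from the loading are:
  at A: triangular load, peak 25: w₀L³/(45EI) = 405/EI
  at B: triangular load, peak 25: 7w₀L³/(360EI) = 354.4/EI
  at A: point load 134 at a = 4.5: Pab(L + b)/(6LEI) = 678.4/EI
  at B: point load 134 at a = 4.5: Pab(L + a)/(6LEI) = 678.4/EI
  θ_A0 = 1083/EI,  θ_B0 = 1033/EI
Flexibility coefficients: a unit moment at one end gives L/(3EI) there and L/(6EI) at the far end, so f₁₁ = f₂₂ = 3/EI and f₁₂ = f₂₁ = 1.5/EI.
Compatibility — zero rotation at each built-in end:
  3 M_A + 1.5 M_B = 1083
  1.5 M_A + 3 M_B = 1033
Solving the pair gives M_A = 252 kN·m and M_B = 218.2 kN·m (hogging).

M_A = 252 kN·m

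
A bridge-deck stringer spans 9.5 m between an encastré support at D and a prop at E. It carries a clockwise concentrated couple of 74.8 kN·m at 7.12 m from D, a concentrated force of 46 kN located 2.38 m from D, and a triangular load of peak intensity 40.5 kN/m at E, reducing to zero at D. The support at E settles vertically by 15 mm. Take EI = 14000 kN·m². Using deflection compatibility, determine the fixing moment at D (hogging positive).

M_D = 261.6 kN·m

Choose R_E as the redundant. The primary structure is the cantilever fixed at D.
Primary-structure tip deflection at E by superposition:
  clockwise couple 74.8 at a = 7.12: M₀a(2L − a)/(2EI) = 3164/EI
  point load 46 at a = 2.38: Pa²(3L − a)/(6EI) = 1134/EI
  triangular load, peak 40.5 at the free end: 11w₀L⁴/(120EI) = 30239/EI
  δ_0 = 34536/EI
Flexibility coefficient — unit upward force at E: δ_{EE} = L³/(3EI) = 285.8/EI.
With EI = 14000 kN·m²: δ_0 = 2.4669 m and δ_{EE} = 0.020414 m/kN.
Compatibility — the beam at E must follow the support down by 0.015 m: δ_0 − R_E·δ_{EE} = 0.015, so R_E = (2.4669 − 0.015)/0.020414 = 120.1 kN.
Moment equilibrium about D: M_D = Σ(load moments about D) − R_E·L = 1403 − 120.1×9.5 = 261.6 kN·m.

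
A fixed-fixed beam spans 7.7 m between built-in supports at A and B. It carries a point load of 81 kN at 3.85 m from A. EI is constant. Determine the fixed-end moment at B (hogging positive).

Take the two fixed-end moments M_A, M_B as redundants; the released structure is the simple span AB.
On the primary (simply-supported) span, the end slopes from the loading are:
  at A: point load 81 at a = 3.85: Pab(L + b)/(6LEI) = 300.2/EI
  at B: point load 81 at a = 3.85: Pab(L + a)/(6LEI) = 300.2/EI
  θ_A0 = 300.2/EI,  θ_B0 = 300.2/EI
Flexibility coefficients: a unit moment at one end gives L/(3EI) there and L/(6EI) at the far end, so f₁₁ = f₂₂ = 2.567/EI and f₁₂ = f₂₁ = 1.283/EI.
Compatibility — zero rotation at each built-in end:
  2.567 M_A + 1.283 M_B = 300.2
  1.283 M_A + 2.567 M_B = 300.2
Solving the pair gives M_A = 77.96 kN·m and M_B = 77.96 kN·m (hogging).

M_B = 77.96 kN·m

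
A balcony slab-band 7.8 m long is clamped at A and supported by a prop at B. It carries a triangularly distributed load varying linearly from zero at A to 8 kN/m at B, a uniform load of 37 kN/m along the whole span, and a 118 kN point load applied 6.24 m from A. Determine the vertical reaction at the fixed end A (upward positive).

Choose R_B as the redundant. The primary structure is the cantilever fixed at A.
Free-end deflection of the primary structure under the applied loading (downward +):
  triangular load, peak 8 at the free end: 11w₀L⁴/(120EI) = 2714/EI
  UDL 37: wL⁴/(8EI) = 17119/EI
  point load 118 at a = 6.24: Pa²(3L − a)/(6EI) = 13141/EI
  δ_0 = 32975/EI
Flexibility coefficient — unit upward force at B: δ_{BB} = L³/(3EI) = 158.2/EI.
Compatibility at B: δ_0 − R_B·δ_{BB} = 0, so R_B = 32975/158.2 = 208.5 kN.
Vertical equilibrium: R_A = ΣP − R_B = 437.8 − 208.5 = 229.3 kN.

R_A = 229.3 kN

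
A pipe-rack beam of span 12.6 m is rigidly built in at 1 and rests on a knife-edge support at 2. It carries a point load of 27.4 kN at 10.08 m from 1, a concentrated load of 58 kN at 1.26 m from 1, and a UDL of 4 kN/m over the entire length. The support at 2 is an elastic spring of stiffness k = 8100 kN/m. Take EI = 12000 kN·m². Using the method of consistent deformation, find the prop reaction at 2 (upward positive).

R_2 = 38.94 kN

Choose R_2 as the redundant. The primary structure is the cantilever fixed at 1.
Primary-structure tip deflection at 2 by superposition:
  point load 27.4 at a = 10.08: Pa²(3L − a)/(6EI) = 12862/EI
  point load 58 at a = 1.26: Pa²(3L − a)/(6EI) = 560.8/EI
  UDL 4: wL⁴/(8EI) = 12602/EI
  δ_0 = 26025/EI
Tip deflection under a unit load at 2: L³/(3EI) = 666.8/EI.
With EI = 12000 kN·m²: δ_0 = 2.1688 m and δ_{22} = 0.055566 m/kN.
Compatibility — the spring shortens by R_2/k under the reaction it provides: δ_0 − R_2·δ_{22} = R_2/k. With 1/k = 0.000123 m/kN, R_2 = δ_0 / (δ_{22} + 1/k) = 2.1688 / (0.055566 + 0.000123) = 38.94 kN.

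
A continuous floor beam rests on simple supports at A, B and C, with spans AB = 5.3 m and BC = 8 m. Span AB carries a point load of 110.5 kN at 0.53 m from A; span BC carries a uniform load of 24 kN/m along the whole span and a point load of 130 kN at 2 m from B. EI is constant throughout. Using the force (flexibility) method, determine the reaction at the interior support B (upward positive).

Take M_B as the redundant. Released structure: two simple spans AB and BC with a hinge at B.
Rotations at B on the released spans (each span's end-slope, ×1/EI):
  span AB: point load 110.5 at a = 0.53: Pab(L + a)/(6LEI) = 51.22/EI
  span BC: UDL 24: wL³/(24EI) = 512/EI
  span BC: point load 130 at a = 2: Pab(L + b)/(6LEI) = 455/EI
  relative rotation θ_0 = (51.22 + 967)/EI = 1018/EI
A unit hogging moment at B produces rotation L₁/(3EI) + L₂/(3EI) = 4.433/EI.
Compatibility: M_B·(L₁+L₂)/(3EI) = θ_0, giving M_B = 229.7 kN·m (hogging).
Span AB, ΣM about A with M_B applied at B: R_B^{AB}·5.3 = 58.56 + 229.7, so R_B^{AB} = 54.38 kN and R_A = 110.5 − 54.38 = 56.12 kN.
Span BC, ΣM about C: R_B^{BC}·8 = 1548 + 229.7, so R_B^{BC} = 222.2 kN and R_C = 322 − 222.2 = 99.79 kN.
R_B = 54.38 + 222.2 = 276.6 kN.

R_B = 276.6 kN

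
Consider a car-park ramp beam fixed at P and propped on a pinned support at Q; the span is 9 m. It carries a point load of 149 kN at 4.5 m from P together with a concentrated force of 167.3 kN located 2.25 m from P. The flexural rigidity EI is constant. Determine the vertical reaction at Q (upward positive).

R_Q = 60.94 kN

Release the roller at Q. Primary structure: cantilever fixed at P.
Free-end deflection of the primary structure under the applied loading (downward +):
  point load 149 at a = 4.5: Pa²(3L − a)/(6EI) = 11315/EI
  point load 167.3 at a = 2.25: Pa²(3L − a)/(6EI) = 3494/EI
  δ_0 = 14808/EI
Tip deflection under a unit load at Q: L³/(3EI) = 243/EI.
Compatibility at Q: δ_0 − R_Q·δ_{QQ} = 0, so R_Q = 14808/243 = 60.94 kN.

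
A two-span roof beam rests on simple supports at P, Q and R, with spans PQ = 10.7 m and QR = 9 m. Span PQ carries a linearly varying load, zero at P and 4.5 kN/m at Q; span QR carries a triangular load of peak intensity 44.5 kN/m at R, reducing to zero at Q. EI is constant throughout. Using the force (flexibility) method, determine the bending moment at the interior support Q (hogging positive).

Release continuity at Q by inserting a hinge; the redundant is the internal moment M_Q. The primary structure is two simply-supported spans PQ and QR.
End slopes at the hinge Q, treating each span as simply supported:
  span PQ: triangular load, peak 4.5: w₀L³/(45EI) = 122.5/EI
  span QR: triangular load, peak 44.5: 7w₀L³/(360EI) = 630.8/EI
  relative rotation θ_0 = (122.5 + 630.8)/EI = 753.3/EI
A unit hogging moment at Q produces rotation L₁/(3EI) + L₂/(3EI) = 6.567/EI.
Compatibility: M_Q·(L₁+L₂)/(3EI) = θ_0, giving M_Q = 114.7 kN·m (hogging).

M_Q = 114.7 kN·m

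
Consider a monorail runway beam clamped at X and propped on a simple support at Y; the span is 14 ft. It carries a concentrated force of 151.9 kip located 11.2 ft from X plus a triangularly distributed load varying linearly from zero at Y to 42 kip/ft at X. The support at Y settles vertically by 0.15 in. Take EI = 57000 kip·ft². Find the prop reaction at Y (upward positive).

Remove the prop at Y; the released (primary) structure is a cantilever built in at X.
Downward deflection at the released point Y due to the loads:
  point load 151.9 at a = 11.2: Pa²(3L − a)/(6EI) = 97812/EI
  triangular load, peak 42 at the fixed end: w₀L⁴/(30EI) = 53782/EI
  δ_0 = 151595/EI
Tip deflection under a unit load at Y: L³/(3EI) = 914.7/EI.
With EI = 57000 kip·ft²: δ_0 = 2.6596 ft and δ_{YY} = 0.016047 ft/kip.
Compatibility — the beam at Y must follow the support down by 0.0125 ft: δ_0 − R_Y·δ_{YY} = 0.0125, so R_Y = (2.6596 − 0.0125)/0.016047 = 165 kip.

R_Y = 165 kip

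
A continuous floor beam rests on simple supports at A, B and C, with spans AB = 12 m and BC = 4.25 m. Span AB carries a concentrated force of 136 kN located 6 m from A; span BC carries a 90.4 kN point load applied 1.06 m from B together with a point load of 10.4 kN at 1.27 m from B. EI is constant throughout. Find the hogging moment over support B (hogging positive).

Release continuity at B by inserting a hinge; the redundant is the internal moment M_B. The primary structure is two simply-supported spans AB and BC.
End slopes at the hinge B, treating each span as simply supported:
  span AB: point load 136 at a = 6: Pab(L + a)/(6LEI) = 1224/EI
  span BC: point load 90.4 at a = 1.06: Pab(L + b)/(6LEI) = 89.19/EI
  span BC: point load 10.4 at a = 1.27: Pab(L + b)/(6LEI) = 11.16/EI
  relative rotation θ_0 = (1224 + 100.3)/EI = 1324/EI
A unit hogging moment at B produces rotation L₁/(3EI) + L₂/(3EI) = 5.417/EI.
Compatibility: M_B·(L₁+L₂)/(3EI) = θ_0, giving M_B = 244.5 kN·m (hogging).

M_B = 244.5 kN·m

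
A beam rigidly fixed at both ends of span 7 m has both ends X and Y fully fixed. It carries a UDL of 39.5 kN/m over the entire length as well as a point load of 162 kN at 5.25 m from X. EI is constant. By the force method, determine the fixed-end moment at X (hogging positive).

M_X = 214.4 kN·m

Release both end moments; the primary structure is a simply-supported span XY with redundants M_X and M_Y.
On the primary (simply-supported) span, the end slopes from the loading are:
  at X: UDL 39.5: wL³/(24EI) = 564.5/EI
  at Y: UDL 39.5: wL³/(24EI) = 564.5/EI
  at X: point load 162 at a = 5.25: Pab(L + b)/(6LEI) = 310.1/EI
  at Y: point load 162 at a = 5.25: Pab(L + a)/(6LEI) = 434.1/EI
  θ_X0 = 874.6/EI,  θ_Y0 = 998.6/EI
Flexibility coefficients: a unit moment at one end gives L/(3EI) there and L/(6EI) at the far end, so f₁₁ = f₂₂ = 2.333/EI and f₁₂ = f₂₁ = 1.167/EI.
Compatibility — zero rotation at each built-in end:
  2.333 M_X + 1.167 M_Y = 874.6
  1.167 M_X + 2.333 M_Y = 998.6
Solving the pair gives M_X = 214.4 kN·m and M_Y = 320.8 kN·m (hogging).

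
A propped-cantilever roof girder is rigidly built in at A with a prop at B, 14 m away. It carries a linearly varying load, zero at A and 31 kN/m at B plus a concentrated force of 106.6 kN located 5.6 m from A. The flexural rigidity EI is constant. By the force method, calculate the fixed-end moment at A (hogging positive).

M_A = 641 kN·m

Remove the prop at B; the released (primary) structure is a cantilever built in at A.
Primary-structure tip deflection at B by superposition:
  triangular load, peak 31 at the free end: 11w₀L⁴/(120EI) = 109165/EI
  point load 106.6 at a = 5.6: Pa²(3L − a)/(6EI) = 20281/EI
  δ_0 = 129446/EI
Flexibility coefficient — unit upward force at B: δ_{BB} = L³/(3EI) = 914.7/EI.
The prop prevents deflection at B: R_B = δ_0/δ_{BB} = 129446/914.7 = 141.5 kN.
Moment equilibrium about A: M_A = Σ(load moments about A) − R_B·L = 2622 − 141.5×14 = 641 kN·m.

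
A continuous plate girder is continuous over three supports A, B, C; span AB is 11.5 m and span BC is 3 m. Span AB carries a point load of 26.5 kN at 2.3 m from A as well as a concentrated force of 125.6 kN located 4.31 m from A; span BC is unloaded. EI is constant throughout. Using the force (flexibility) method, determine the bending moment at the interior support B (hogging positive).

Release continuity at B by inserting a hinge; the redundant is the internal moment M_B. The primary structure is two simply-supported spans AB and BC.
Rotations at B on the released spans (each span's end-slope, ×1/EI):
  span AB: point load 26.5 at a = 2.3: Pab(L + a)/(6LEI) = 112.1/EI
  span AB: point load 125.6 at a = 4.31: Pab(L + a)/(6LEI) = 891.8/EI
  relative rotation θ_0 = (1004 + 0)/EI = 1004/EI
A unit hogging moment at B produces rotation L₁/(3EI) + L₂/(3EI) = 4.833/EI.
Slope continuity at B: θ_0 = M_B·4.833/EI, so M_B = 1004/4.833 = 207.7 kN·m (hogging).

M_B = 207.7 kN·m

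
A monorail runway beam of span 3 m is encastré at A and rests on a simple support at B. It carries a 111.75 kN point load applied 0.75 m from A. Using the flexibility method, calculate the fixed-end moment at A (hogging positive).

M_A = 55 kN·m

Choose R_B as the redundant. The primary structure is the cantilever fixed at A.
Downward deflection at the released point B due to the loads:
  point load 111.75 at a = 0.75: Pa²(3L − a)/(6EI) = 86.43/EI
Flexibility coefficient — unit upward force at B: δ_{BB} = L³/(3EI) = 9/EI.
The prop prevents deflection at B: R_B = δ_0/δ_{BB} = 86.43/9 = 9.604 kN.
Moment equilibrium about A: M_A = Σ(load moments about A) − R_B·L = 83.81 − 9.604×3 = 55 kN·m.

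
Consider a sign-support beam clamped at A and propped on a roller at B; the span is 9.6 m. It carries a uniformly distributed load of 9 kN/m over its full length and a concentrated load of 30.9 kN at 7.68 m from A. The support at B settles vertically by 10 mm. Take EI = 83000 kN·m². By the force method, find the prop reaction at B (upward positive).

R_B = 51.34 kN

Release the roller at B. Primary structure: cantilever fixed at A.
Primary-structure tip deflection at B by superposition:
  UDL 9: wL⁴/(8EI) = 9555/EI
  point load 30.9 at a = 7.68: Pa²(3L − a)/(6EI) = 6415/EI
  δ_0 = 15971/EI
Flexibility coefficient — unit upward force at B: δ_{BB} = L³/(3EI) = 294.9/EI.
With EI = 83000 kN·m²: δ_0 = 0.19242 m and δ_{BB} = 0.003553 m/kN.
Compatibility — the beam at B must follow the support down by 0.01 m: δ_0 − R_B·δ_{BB} = 0.01, so R_B = (0.19242 − 0.01)/0.003553 = 51.34 kN.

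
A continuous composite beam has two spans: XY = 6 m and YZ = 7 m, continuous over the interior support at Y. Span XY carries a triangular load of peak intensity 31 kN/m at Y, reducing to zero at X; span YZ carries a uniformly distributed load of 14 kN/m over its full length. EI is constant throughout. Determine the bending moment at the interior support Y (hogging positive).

M_Y = 80.51 kN·m

Release continuity at Y by inserting a hinge; the redundant is the internal moment M_Y. The primary structure is two simply-supported spans XY and YZ.
Rotations at Y on the released spans (each span's end-slope, ×1/EI):
  span XY: triangular load, peak 31: w₀L³/(45EI) = 148.8/EI
  span YZ: UDL 14: wL³/(24EI) = 200.1/EI
  relative rotation θ_0 = (148.8 + 200.1)/EI = 348.9/EI
A unit hogging moment at Y produces rotation L₁/(3EI) + L₂/(3EI) = 4.333/EI.
Slope continuity at Y: θ_0 = M_Y·4.333/EI, so M_Y = 348.9/4.333 = 80.51 kN·m (hogging).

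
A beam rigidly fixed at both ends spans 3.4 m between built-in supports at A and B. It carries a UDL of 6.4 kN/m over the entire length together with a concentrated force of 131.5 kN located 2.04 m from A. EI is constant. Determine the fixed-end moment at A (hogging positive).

Take the two fixed-end moments M_A, M_B as redundants; the released structure is the simple span AB.
Simple-span end rotations at A and B under the given loads:
  at A: UDL 6.4: wL³/(24EI) = 10.48/EI
  at B: UDL 6.4: wL³/(24EI) = 10.48/EI
  at A: point load 131.5 at a = 2.04: Pab(L + b)/(6LEI) = 85.13/EI
  at B: point load 131.5 at a = 2.04: Pab(L + a)/(6LEI) = 97.29/EI
  θ_A0 = 95.61/EI,  θ_B0 = 107.8/EI
Flexibility coefficients: a unit moment at one end gives L/(3EI) there and L/(6EI) at the far end, so f₁₁ = f₂₂ = 1.133/EI and f₁₂ = f₂₁ = 0.5667/EI.
Compatibility — zero rotation at each built-in end:
  1.133 M_A + 0.5667 M_B = 95.61
  0.5667 M_A + 1.133 M_B = 107.8
Solving the pair gives M_A = 49.09 kN·m and M_B = 70.55 kN·m (hogging).

M_A = 49.09 kN·m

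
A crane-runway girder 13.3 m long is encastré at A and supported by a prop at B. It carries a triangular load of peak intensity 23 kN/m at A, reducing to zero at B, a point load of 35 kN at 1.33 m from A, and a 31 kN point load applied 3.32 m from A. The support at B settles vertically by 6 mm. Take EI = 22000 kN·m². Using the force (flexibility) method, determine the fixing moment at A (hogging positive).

M_A = 380.9 kN·m

Release the roller at B. Primary structure: cantilever fixed at A.
Downward deflection at the released point B due to the loads:
  triangular load, peak 23 at the fixed end: w₀L⁴/(30EI) = 23989/EI
  point load 35 at a = 1.33: Pa²(3L − a)/(6EI) = 398/EI
  point load 31 at a = 3.32: Pa²(3L − a)/(6EI) = 2083/EI
  δ_0 = 26470/EI
Flexibility coefficient — unit upward force at B: δ_{BB} = L³/(3EI) = 784.2/EI.
With EI = 22000 kN·m²: δ_0 = 1.2032 m and δ_{BB} = 0.035646 m/kN.
Compatibility — the beam at B must follow the support down by 0.006 m: δ_0 − R_B·δ_{BB} = 0.006, so R_B = (1.2032 − 0.006)/0.035646 = 33.59 kN.
Moment equilibrium about A: M_A = Σ(load moments about A) − R_B·L = 827.5 − 33.59×13.3 = 380.9 kN·m.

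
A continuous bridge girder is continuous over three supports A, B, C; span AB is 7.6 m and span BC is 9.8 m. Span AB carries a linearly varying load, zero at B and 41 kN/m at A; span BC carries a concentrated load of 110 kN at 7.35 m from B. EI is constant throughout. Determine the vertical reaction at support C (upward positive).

R_C = 69.08 kN

Insert a hinge at B; M_B is the redundant, and each span becomes simply supported.
Discontinuity in slope at B on the released structure — sum the simple-span end rotations:
  span AB: triangular load, peak 41: 7w₀L³/(360EI) = 350/EI
  span BC: point load 110 at a = 7.35: Pab(L + b)/(6LEI) = 412.7/EI
  relative rotation θ_0 = (350 + 412.7)/EI = 762.6/EI
A unit hogging moment at B produces rotation L₁/(3EI) + L₂/(3EI) = 5.8/EI.
Slope continuity at B: θ_0 = M_B·5.8/EI, so M_B = 762.6/5.8 = 131.5 kN·m (hogging).
Span BC, ΣM about C: R_B^{BC}·9.8 = 269.5 + 131.5, so R_B^{BC} = 40.92 kN and R_C = 110 − 40.92 = 69.08 kN.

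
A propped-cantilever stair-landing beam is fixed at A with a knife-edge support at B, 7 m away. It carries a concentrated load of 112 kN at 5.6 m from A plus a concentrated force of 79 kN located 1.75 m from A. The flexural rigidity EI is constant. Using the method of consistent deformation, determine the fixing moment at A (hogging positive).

Take the reaction at B as the redundant and release it; the primary structure is a cantilever fixed at A.
Free-end deflection of the primary structure under the applied loading (downward +):
  point load 112 at a = 5.6: Pa²(3L − a)/(6EI) = 9015/EI
  point load 79 at a = 1.75: Pa²(3L − a)/(6EI) = 776.2/EI
  δ_0 = 9791/EI
Tip deflection under a unit load at B: L³/(3EI) = 114.3/EI.
The prop prevents deflection at B: R_B = δ_0/δ_{BB} = 9791/114.3 = 85.64 kN.
Moment equilibrium about A: M_A = Σ(load moments about A) − R_B·L = 765.5 − 85.64×7 = 166 kN·m.

M_A = 166 kN·m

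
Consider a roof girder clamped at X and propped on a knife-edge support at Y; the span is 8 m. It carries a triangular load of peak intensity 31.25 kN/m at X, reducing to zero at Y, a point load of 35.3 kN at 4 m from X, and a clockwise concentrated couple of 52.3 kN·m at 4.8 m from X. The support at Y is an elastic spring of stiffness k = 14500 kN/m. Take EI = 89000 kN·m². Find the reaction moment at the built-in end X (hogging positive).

M_X = 185 kN·m

Choose R_Y as the redundant. The primary structure is the cantilever fixed at X.
Downward deflection at the released point Y due to the loads:
  triangular load, peak 31.25 at the fixed end: w₀L⁴/(30EI) = 4267/EI
  point load 35.3 at a = 4: Pa²(3L − a)/(6EI) = 1883/EI
  clockwise couple 52.3 at a = 4.8: M₀a(2L − a)/(2EI) = 1406/EI
  δ_0 = 7555/EI
Flexibility coefficient — unit upward force at Y: δ_{YY} = L³/(3EI) = 170.7/EI.
With EI = 89000 kN·m²: δ_0 = 0.084889 m and δ_{YY} = 0.001918 m/kN.
Compatibility — the spring shortens by R_Y/k under the reaction it provides: δ_0 − R_Y·δ_{YY} = R_Y/k. With 1/k = 0.000069 m/kN, R_Y = δ_0 / (δ_{YY} + 1/k) = 0.084889 / (0.001918 + 0.000069) = 42.73 kN.
Moment equilibrium about X: M_X = Σ(load moments about X) − R_Y·L = 526.8 − 42.73×8 = 185 kN·m.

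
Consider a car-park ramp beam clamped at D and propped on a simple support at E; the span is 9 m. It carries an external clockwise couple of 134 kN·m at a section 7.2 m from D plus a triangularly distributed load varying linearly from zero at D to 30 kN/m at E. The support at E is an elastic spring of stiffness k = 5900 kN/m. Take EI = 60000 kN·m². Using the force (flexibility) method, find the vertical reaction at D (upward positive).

Release the roller at E. Primary structure: cantilever fixed at D.
Free-end deflection of the primary structure under the applied loading (downward +):
  clockwise couple 134 at a = 7.2: M₀a(2L − a)/(2EI) = 5210/EI
  triangular load, peak 30 at the free end: 11w₀L⁴/(120EI) = 18043/EI
  δ_0 = 23253/EI
Tip deflection under a unit load at E: L³/(3EI) = 243/EI.
With EI = 60000 kN·m²: δ_0 = 0.38754 m and δ_{EE} = 0.00405 m/kN.
Compatibility — the spring shortens by R_E/k under the reaction it provides: δ_0 − R_E·δ_{EE} = R_E/k. With 1/k = 0.000169 m/kN, R_E = δ_0 / (δ_{EE} + 1/k) = 0.38754 / (0.00405 + 0.000169) = 91.85 kN.
Vertical equilibrium: R_D = ΣP − R_E = 135 − 91.85 = 43.15 kN.

R_D = 43.15 kN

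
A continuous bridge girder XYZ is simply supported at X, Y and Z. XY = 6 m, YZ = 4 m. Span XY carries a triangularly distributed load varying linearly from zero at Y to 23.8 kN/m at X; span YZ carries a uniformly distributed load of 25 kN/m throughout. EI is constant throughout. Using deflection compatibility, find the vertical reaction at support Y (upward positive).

Take M_Y as the redundant. Released structure: two simple spans XY and YZ with a hinge at Y.
Rotations at Y on the released spans (each span's end-slope, ×1/EI):
  span XY: triangular load, peak 23.8: 7w₀L³/(360EI) = 99.96/EI
  span YZ: UDL 25: wL³/(24EI) = 66.67/EI
  relative rotation θ_0 = (99.96 + 66.67)/EI = 166.6/EI
A unit hogging moment at Y produces rotation L₁/(3EI) + L₂/(3EI) = 3.333/EI.
Compatibility: M_Y·(L₁+L₂)/(3EI) = θ_0, giving M_Y = 49.99 kN·m (hogging).
Span XY, ΣM about X with M_Y applied at Y: R_Y^{XY}·6 = 142.8 + 49.99, so R_Y^{XY} = 32.13 kN and R_X = 71.4 − 32.13 = 39.27 kN.
Span YZ, ΣM about Z: R_Y^{YZ}·4 = 200 + 49.99, so R_Y^{YZ} = 62.5 kN and R_Z = 100 − 62.5 = 37.5 kN.
R_Y = 32.13 + 62.5 = 94.63 kN.

R_Y = 94.63 kN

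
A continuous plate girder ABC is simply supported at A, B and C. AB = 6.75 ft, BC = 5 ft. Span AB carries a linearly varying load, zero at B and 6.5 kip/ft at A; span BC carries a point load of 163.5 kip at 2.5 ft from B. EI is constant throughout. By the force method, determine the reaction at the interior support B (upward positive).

Insert a hinge at B; M_B is the redundant, and each span becomes simply supported.
Discontinuity in slope at B on the released structure — sum the simple-span end rotations:
  span AB: triangular load, peak 6.5: 7w₀L³/(360EI) = 38.87/EI
  span BC: point load 163.5 at a = 2.5: Pab(L + b)/(6LEI) = 255.5/EI
  relative rotation θ_0 = (38.87 + 255.5)/EI = 294.3/EI
A unit hogging moment at B produces rotation L₁/(3EI) + L₂/(3EI) = 3.917/EI.
Compatibility: M_B·(L₁+L₂)/(3EI) = θ_0, giving M_B = 75.15 kip·ft (hogging).
Span AB, ΣM about A with M_B applied at B: R_B^{AB}·6.75 = 49.36 + 75.15, so R_B^{AB} = 18.45 kip and R_A = 21.94 − 18.45 = 3.492 kip.
Span BC, ΣM about C: R_B^{BC}·5 = 408.8 + 75.15, so R_B^{BC} = 96.78 kip and R_C = 163.5 − 96.78 = 66.72 kip.
R_B = 18.45 + 96.78 = 115.2 kip.

R_B = 115.2 kip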